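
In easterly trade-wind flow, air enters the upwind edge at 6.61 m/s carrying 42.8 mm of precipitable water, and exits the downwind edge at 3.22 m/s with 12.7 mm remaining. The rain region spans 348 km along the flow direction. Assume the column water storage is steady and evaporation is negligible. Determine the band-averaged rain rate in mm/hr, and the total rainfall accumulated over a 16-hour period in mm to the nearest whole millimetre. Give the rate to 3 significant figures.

R ≈ 2.50 mm/hr; total ≈ 40 mm

Column moisture flux per unit crosswind length is F = V × PW.
Inflow: F_in = 6.61 × 42.8 = 282.908 mm·m/s
Outflow: F_out = 3.22 × 12.7 = 40.894 mm·m/s
Steady-state rate R = (F_in − F_out)/L = (282.908 − 40.894) / 348000 m = 6.954e-04 mm/s.
R = 6.954e-04 × 3600 = 2.50 mm/hr.
Over 16 h: total = 2.50 × 16 = 40 mm.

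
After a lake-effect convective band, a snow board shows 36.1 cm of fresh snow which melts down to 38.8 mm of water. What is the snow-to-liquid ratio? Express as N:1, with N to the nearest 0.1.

ratio ≈ 9.3

Ratio = snow depth / SWE = 361 mm / 38.8 mm = 9.3, i.e. 9.3:1.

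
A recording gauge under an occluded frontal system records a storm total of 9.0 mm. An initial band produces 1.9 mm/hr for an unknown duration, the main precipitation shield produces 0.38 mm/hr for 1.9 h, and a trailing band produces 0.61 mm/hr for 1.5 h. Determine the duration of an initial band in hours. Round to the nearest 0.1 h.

duration ≈ 3.9 h

Known phases: 0.38 × 1.9 + 0.61 × 1.5 = 0.722 + 0.915 = 1.637 mm.
Remaining depth = 9.0 − 1.637 = 7.363 mm.
Duration = 7.363 / 1.9 = 3.9 h.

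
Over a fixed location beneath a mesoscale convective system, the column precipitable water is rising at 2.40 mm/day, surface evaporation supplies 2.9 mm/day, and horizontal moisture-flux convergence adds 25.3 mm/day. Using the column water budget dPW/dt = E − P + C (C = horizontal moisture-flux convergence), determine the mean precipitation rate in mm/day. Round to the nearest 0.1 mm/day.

P ≈ 25.8 mm/day

dPW/dt = +2.40 mm/day.
P = E + C − dPW/dt = 2.9 + (25.3) − (+2.40) = 25.8 mm/day.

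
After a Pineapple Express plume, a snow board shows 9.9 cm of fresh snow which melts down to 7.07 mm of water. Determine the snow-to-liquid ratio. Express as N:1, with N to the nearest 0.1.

Ratio = snow depth / SWE = 99 mm / 7.07 mm = 14.0, i.e. 14.0:1.

ratio ≈ 14.0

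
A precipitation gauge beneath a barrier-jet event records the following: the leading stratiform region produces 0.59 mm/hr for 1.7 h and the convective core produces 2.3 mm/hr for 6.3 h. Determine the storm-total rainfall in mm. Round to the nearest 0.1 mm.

Total = Σ Rᵢ Δtᵢ = 0.59 × 1.7 + 2.3 × 6.3
      = 1.003 + 14.49 = 15.5 mm.

total ≈ 15.5 mm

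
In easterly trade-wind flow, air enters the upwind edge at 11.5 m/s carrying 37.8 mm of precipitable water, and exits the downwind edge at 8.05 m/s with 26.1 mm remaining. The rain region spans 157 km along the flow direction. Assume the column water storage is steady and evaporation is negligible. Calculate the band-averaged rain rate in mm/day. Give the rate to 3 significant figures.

R ≈ 124 mm/day

Column moisture flux per unit crosswind length is F = V × PW.
Inflow: F_in = 11.5 × 37.8 = 434.7 mm·m/s
Outflow: F_out = 8.05 × 26.1 = 210.105 mm·m/s
Steady-state rate R = (F_in − F_out)/L = (434.7 − 210.105) / 157000 m = 1.431e-03 mm/s.
R = 1.431e-03 × 3600 × 24 = 124 mm/day.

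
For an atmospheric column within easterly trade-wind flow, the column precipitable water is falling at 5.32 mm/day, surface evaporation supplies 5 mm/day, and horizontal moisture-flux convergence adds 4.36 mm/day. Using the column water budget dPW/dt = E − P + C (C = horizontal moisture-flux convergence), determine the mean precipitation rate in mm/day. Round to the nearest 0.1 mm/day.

dPW/dt = -5.32 mm/day.
P = E + C − dPW/dt = 5 + (4.36) − (-5.32) = 14.7 mm/day.

P ≈ 14.7 mm/day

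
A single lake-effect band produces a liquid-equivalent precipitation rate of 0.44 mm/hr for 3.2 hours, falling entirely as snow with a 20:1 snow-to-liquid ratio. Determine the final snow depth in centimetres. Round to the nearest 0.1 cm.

Liquid-equivalent depth = 0.44 × 3.2 = 1.408 mm.
Snow depth = 1.408 mm × 20 = 28.16 mm = 2.8 cm.

snow depth ≈ 2.8 cm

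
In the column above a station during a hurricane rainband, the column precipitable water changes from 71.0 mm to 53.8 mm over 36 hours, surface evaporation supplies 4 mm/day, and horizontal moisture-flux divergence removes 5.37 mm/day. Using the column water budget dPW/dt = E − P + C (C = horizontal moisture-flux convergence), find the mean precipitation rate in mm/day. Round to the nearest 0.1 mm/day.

P ≈ 10.1 mm/day

dPW/dt = (53.8 − 71.0) mm / (36/24 day) = -11.467 mm/day.
P = E + C − dPW/dt = 4 + (-5.37) − (-11.467) = 10.1 mm/day.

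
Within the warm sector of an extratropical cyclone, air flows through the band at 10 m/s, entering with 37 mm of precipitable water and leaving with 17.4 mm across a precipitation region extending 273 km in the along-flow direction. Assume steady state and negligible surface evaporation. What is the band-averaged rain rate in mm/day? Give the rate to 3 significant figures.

Column moisture flux per unit crosswind length is F = V × PW.
Inflow: F_in = 10 × 37 = 370 mm·m/s
Outflow: F_out = 10 × 17.4 = 174 mm·m/s
Steady-state rate R = (F_in − F_out)/L = (370 − 174) / 273000 m = 7.179e-04 mm/s.
R = 7.179e-04 × 3600 × 24 = 62.0 mm/day.

R ≈ 62.0 mm/day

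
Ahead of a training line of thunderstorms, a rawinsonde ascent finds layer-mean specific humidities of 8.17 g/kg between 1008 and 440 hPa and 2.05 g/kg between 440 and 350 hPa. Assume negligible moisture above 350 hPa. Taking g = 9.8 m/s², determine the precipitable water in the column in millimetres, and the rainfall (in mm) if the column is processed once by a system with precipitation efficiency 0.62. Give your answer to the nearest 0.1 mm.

PW ≈ 49.2 mm; rainfall ≈ 30.5 mm

Precipitable water is the column-integrated vapour mass per unit area: PW = (1/g) Σ q̄ Δp, with q in kg/kg and Δp in Pa (1 kg/m² of water = 1 mm).
Layer 1008–440 hPa: Δp = 568 hPa = 56800 Pa, q̄ = 0.00817 kg/kg → 0.00817 × 56800 / 9.8 = 47.35 mm
Layer 440–350 hPa: Δp = 90 hPa = 9000 Pa, q̄ = 0.00205 kg/kg → 0.00205 × 9000 / 9.8 = 1.88 mm
PW = 47.35 + 1.88 = 49.23 ≈ 49.2 mm.
Rainfall = ε × PW = 0.62 × 49.2 = 30.5 mm.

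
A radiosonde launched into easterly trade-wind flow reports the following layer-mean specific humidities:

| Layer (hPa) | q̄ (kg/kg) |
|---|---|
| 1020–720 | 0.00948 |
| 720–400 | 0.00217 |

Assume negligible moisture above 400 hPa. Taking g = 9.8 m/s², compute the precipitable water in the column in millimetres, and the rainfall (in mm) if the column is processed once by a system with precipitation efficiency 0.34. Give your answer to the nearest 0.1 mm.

Precipitable water is the column-integrated vapour mass per unit area: PW = (1/g) Σ q̄ Δp, with q in kg/kg and Δp in Pa (1 kg/m² of water = 1 mm).
Layer 1020–720 hPa: Δp = 300 hPa = 30000 Pa, q̄ = 0.00948 kg/kg → 0.00948 × 30000 / 9.8 = 29.02 mm
Layer 720–400 hPa: Δp = 320 hPa = 32000 Pa, q̄ = 0.00217 kg/kg → 0.00217 × 32000 / 9.8 = 7.09 mm
PW = 29.02 + 7.09 = 36.11 ≈ 36.1 mm.
Rainfall = ε × PW = 0.34 × 36.1 = 12.3 mm.

PW ≈ 36.1 mm; rainfall ≈ 12.3 mm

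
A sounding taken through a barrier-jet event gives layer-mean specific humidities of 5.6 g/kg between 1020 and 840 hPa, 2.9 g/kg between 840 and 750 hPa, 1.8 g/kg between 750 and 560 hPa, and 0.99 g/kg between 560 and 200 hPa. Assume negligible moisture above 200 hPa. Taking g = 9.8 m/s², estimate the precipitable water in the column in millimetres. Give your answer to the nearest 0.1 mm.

Precipitable water is the column-integrated vapour mass per unit area: PW = (1/g) Σ q̄ Δp, with q in kg/kg and Δp in Pa (1 kg/m² of water = 1 mm).
Layer 1020–840 hPa: Δp = 180 hPa = 18000 Pa, q̄ = 0.0056 kg/kg → 0.0056 × 18000 / 9.8 = 10.29 mm
Layer 840–750 hPa: Δp = 90 hPa = 9000 Pa, q̄ = 0.0029 kg/kg → 0.0029 × 9000 / 9.8 = 2.66 mm
Layer 750–560 hPa: Δp = 190 hPa = 19000 Pa, q̄ = 0.0018 kg/kg → 0.0018 × 19000 / 9.8 = 3.49 mm
Layer 560–200 hPa: Δp = 360 hPa = 36000 Pa, q̄ = 0.00099 kg/kg → 0.00099 × 36000 / 9.8 = 3.64 mm
PW = 10.29 + 2.66 + 3.49 + 3.64 = 20.08 ≈ 20.1 mm.

PW ≈ 20.1 mm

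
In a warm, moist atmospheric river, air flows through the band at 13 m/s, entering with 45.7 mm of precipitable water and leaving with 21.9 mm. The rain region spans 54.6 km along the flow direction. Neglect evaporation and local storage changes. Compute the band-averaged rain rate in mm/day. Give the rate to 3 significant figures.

R ≈ 490 mm/day

Column moisture flux per unit crosswind length is F = V × PW.
Inflow: F_in = 13 × 45.7 = 594.1 mm·m/s
Outflow: F_out = 13 × 21.9 = 284.7 mm·m/s
Steady-state rate R = (F_in − F_out)/L = (594.1 − 284.7) / 54600 m = 5.667e-03 mm/s.
R = 5.667e-03 × 3600 × 24 = 490 mm/day.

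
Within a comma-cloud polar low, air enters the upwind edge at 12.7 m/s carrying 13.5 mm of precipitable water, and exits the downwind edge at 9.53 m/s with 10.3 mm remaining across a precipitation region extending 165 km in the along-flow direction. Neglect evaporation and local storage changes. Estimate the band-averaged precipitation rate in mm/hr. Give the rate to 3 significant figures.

R ≈ 1.60 mm/hr

Column moisture flux per unit crosswind length is F = V × PW.
Inflow: F_in = 12.7 × 13.5 = 171.45 mm·m/s
Outflow: F_out = 9.53 × 10.3 = 98.159 mm·m/s
Steady-state rate R = (F_in − F_out)/L = (171.45 − 98.159) / 165000 m = 4.442e-04 mm/s.
R = 4.442e-04 × 3600 = 1.60 mm/hr.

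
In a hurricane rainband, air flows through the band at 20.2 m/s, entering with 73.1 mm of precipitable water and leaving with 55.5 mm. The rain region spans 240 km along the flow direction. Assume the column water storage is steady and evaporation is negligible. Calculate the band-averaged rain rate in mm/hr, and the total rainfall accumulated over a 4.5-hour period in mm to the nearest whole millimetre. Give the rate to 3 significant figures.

Column moisture flux per unit crosswind length is F = V × PW.
Inflow: F_in = 20.2 × 73.1 = 1476.62 mm·m/s
Outflow: F_out = 20.2 × 55.5 = 1121.1 mm·m/s
Steady-state rate R = (F_in − F_out)/L = (1476.62 − 1121.1) / 240000 m = 1.481e-03 mm/s.
R = 1.481e-03 × 3600 = 5.33 mm/hr.
Over 4.5 h: total = 5.33 × 4.5 = 23.985 ≈ 24 mm.

R ≈ 5.33 mm/hr; total ≈ 24 mm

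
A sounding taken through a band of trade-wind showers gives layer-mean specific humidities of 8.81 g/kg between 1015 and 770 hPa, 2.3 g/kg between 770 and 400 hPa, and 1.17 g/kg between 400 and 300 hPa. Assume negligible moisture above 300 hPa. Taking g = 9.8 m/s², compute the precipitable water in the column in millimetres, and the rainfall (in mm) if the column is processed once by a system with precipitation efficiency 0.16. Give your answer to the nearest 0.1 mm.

PW ≈ 31.9 mm; rainfall ≈ 5.1 mm

Precipitable water is the column-integrated vapour mass per unit area: PW = (1/g) Σ q̄ Δp, with q in kg/kg and Δp in Pa (1 kg/m² of water = 1 mm).
Layer 1015–770 hPa: Δp = 245 hPa = 24500 Pa, q̄ = 0.00881 kg/kg → 0.00881 × 24500 / 9.8 = 22.03 mm
Layer 770–400 hPa: Δp = 370 hPa = 37000 Pa, q̄ = 0.0023 kg/kg → 0.0023 × 37000 / 9.8 = 8.68 mm
Layer 400–300 hPa: Δp = 100 hPa = 10000 Pa, q̄ = 0.00117 kg/kg → 0.00117 × 10000 / 9.8 = 1.19 mm
PW = 22.03 + 8.68 + 1.19 = 31.90 ≈ 31.9 mm.
Rainfall = ε × PW = 0.16 × 31.9 = 5.1 mm.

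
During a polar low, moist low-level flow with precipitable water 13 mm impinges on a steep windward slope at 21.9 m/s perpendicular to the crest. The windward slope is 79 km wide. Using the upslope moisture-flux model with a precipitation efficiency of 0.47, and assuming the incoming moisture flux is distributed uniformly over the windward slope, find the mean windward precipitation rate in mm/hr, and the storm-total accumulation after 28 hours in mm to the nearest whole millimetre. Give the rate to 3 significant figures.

Incoming column moisture flux per unit ridge length: F = V × PW = 21.9 × 13 = 284.7 mm·m/s.
Spread over the 79 km slope with efficiency ε = 0.47: R = ε·F/W = 0.47 × 284.7 / 79000 m = 1.694e-03 mm/s.
R = 1.694e-03 × 3600 = 6.10 mm/hr.
Over 28 h: total = 6.10 × 28 = 170.8 ≈ 171 mm.

R ≈ 6.10 mm/hr; total ≈ 171 mm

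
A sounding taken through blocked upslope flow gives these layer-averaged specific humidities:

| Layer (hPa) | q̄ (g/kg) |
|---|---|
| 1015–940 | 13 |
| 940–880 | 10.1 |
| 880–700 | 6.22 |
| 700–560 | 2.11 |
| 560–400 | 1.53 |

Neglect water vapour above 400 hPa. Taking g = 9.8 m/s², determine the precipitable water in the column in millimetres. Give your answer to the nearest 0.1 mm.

PW ≈ 33.1 mm

Precipitable water is the column-integrated vapour mass per unit area: PW = (1/g) Σ q̄ Δp, with q in kg/kg and Δp in Pa (1 kg/m² of water = 1 mm).
Layer 1015–940 hPa: Δp = 75 hPa = 7500 Pa, q̄ = 0.013 kg/kg → 0.013 × 7500 / 9.8 = 9.95 mm
Layer 940–880 hPa: Δp = 60 hPa = 6000 Pa, q̄ = 0.0101 kg/kg → 0.0101 × 6000 / 9.8 = 6.18 mm
Layer 880–700 hPa: Δp = 180 hPa = 18000 Pa, q̄ = 0.00622 kg/kg → 0.00622 × 18000 / 9.8 = 11.42 mm
Layer 700–560 hPa: Δp = 140 hPa = 14000 Pa, q̄ = 0.00211 kg/kg → 0.00211 × 14000 / 9.8 = 3.01 mm
Layer 560–400 hPa: Δp = 160 hPa = 16000 Pa, q̄ = 0.00153 kg/kg → 0.00153 × 16000 / 9.8 = 2.50 mm
PW = 9.95 + 6.18 + 11.42 + 3.01 + 2.50 = 33.06 ≈ 33.1 mm.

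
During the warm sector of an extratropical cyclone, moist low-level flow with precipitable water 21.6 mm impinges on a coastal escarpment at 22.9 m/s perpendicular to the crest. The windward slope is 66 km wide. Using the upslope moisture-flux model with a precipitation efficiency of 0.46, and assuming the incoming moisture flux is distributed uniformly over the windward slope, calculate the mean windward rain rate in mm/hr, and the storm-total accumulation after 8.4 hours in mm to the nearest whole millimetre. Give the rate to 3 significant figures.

Incoming column moisture flux per unit ridge length: F = V × PW = 22.9 × 21.6 = 494.64 mm·m/s.
Spread over the 66 km slope with efficiency ε = 0.46: R = ε·F/W = 0.46 × 494.64 / 66000 m = 3.447e-03 mm/s.
R = 3.447e-03 × 3600 = 12.4 mm/hr.
Over 8.4 h: total = 12.4 × 8.4 = 104.16 ≈ 104 mm.

R ≈ 12.4 mm/hr; total ≈ 104 mm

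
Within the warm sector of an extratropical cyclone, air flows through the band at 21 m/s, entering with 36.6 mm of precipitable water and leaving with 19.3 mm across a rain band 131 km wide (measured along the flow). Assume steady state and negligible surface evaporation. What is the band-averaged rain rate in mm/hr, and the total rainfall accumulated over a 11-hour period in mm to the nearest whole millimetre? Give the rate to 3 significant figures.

Column moisture flux per unit crosswind length is F = V × PW.
Inflow: F_in = 21 × 36.6 = 768.6 mm·m/s
Outflow: F_out = 21 × 19.3 = 405.3 mm·m/s
Steady-state rate R = (F_in − F_out)/L = (768.6 − 405.3) / 131000 m = 2.773e-03 mm/s.
R = 2.773e-03 × 3600 = 9.98 mm/hr.
Over 11 h: total = 9.98 × 11 = 109.78 ≈ 110 mm.

R ≈ 9.98 mm/hr; total ≈ 110 mm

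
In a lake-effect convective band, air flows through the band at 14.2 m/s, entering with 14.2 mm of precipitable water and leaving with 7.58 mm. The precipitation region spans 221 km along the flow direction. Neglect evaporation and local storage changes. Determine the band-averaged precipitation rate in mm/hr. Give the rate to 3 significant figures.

Column moisture flux per unit crosswind length is F = V × PW.
Inflow: F_in = 14.2 × 14.2 = 201.64 mm·m/s
Outflow: F_out = 14.2 × 7.58 = 107.636 mm·m/s
Steady-state rate R = (F_in − F_out)/L = (201.64 − 107.636) / 221000 m = 4.254e-04 mm/s.
R = 4.254e-04 × 3600 = 1.53 mm/hr.

R ≈ 1.53 mm/hr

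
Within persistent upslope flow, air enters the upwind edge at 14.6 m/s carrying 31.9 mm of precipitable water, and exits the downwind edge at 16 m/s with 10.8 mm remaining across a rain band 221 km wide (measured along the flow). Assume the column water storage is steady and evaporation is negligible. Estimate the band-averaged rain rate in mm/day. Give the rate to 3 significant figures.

R ≈ 115 mm/day

Column moisture flux per unit crosswind length is F = V × PW.
Inflow: F_in = 14.6 × 31.9 = 465.74 mm·m/s
Outflow: F_out = 16 × 10.8 = 172.8 mm·m/s
Steady-state rate R = (F_in − F_out)/L = (465.74 − 172.8) / 221000 m = 1.326e-03 mm/s.
R = 1.326e-03 × 3600 × 24 = 115 mm/day.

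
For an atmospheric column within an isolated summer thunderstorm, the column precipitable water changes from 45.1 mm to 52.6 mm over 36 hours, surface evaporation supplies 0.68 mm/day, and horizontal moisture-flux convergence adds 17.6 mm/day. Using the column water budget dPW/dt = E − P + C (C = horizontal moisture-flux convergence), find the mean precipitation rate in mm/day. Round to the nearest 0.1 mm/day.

dPW/dt = (52.6 − 45.1) mm / (36/24 day) = +5.000 mm/day.
P = E + C − dPW/dt = 0.68 + (17.6) − (+5.000) = 13.3 mm/day.

P ≈ 13.3 mm/day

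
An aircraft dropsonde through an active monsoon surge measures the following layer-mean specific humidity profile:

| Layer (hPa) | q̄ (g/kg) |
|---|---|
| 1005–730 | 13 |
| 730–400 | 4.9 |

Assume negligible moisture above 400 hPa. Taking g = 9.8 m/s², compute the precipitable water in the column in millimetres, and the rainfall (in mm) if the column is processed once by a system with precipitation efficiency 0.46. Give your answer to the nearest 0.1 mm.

PW ≈ 53.0 mm; rainfall ≈ 24.4 mm

Precipitable water is the column-integrated vapour mass per unit area: PW = (1/g) Σ q̄ Δp, with q in kg/kg and Δp in Pa (1 kg/m² of water = 1 mm).
Layer 1005–730 hPa: Δp = 275 hPa = 27500 Pa, q̄ = 0.013 kg/kg → 0.013 × 27500 / 9.8 = 36.48 mm
Layer 730–400 hPa: Δp = 330 hPa = 33000 Pa, q̄ = 0.0049 kg/kg → 0.0049 × 33000 / 9.8 = 16.50 mm
PW = 36.48 + 16.50 = 52.98 ≈ 53.0 mm.
Rainfall = ε × PW = 0.46 × 53.0 = 24.4 mm.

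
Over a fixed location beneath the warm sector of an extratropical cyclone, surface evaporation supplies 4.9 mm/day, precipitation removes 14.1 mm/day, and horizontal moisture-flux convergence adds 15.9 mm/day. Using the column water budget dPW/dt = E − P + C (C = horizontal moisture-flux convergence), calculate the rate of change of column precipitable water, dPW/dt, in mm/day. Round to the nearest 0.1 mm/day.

dPW/dt = E − P + C = 4.9 − 14.1 + (15.9) = 6.7 mm/day.

dPW/dt ≈ 6.7 mm/day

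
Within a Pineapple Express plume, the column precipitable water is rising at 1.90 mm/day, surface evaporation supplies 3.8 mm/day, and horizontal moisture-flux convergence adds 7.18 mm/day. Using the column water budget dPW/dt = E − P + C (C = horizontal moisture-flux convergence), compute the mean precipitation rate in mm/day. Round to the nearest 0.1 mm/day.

P ≈ 9.1 mm/day

dPW/dt = +1.90 mm/day.
P = E + C − dPW/dt = 3.8 + (7.18) − (+1.90) = 9.1 mm/day.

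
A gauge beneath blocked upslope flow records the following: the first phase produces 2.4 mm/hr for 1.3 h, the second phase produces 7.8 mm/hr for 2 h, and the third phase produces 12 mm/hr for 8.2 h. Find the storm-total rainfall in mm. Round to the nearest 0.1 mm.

Total = Σ Rᵢ Δtᵢ = 2.4 × 1.3 + 7.8 × 2 + 12 × 8.2
      = 3.12 + 15.6 + 98.4 = 117.1 mm.

total ≈ 117.1 mm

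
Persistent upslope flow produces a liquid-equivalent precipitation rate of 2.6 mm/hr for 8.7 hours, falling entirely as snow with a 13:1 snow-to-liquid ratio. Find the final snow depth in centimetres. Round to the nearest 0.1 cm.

Liquid-equivalent depth = 2.6 × 8.7 = 22.62 mm.
Snow depth = 22.62 mm × 13 = 294.06 mm = 29.4 cm.

snow depth ≈ 29.4 cm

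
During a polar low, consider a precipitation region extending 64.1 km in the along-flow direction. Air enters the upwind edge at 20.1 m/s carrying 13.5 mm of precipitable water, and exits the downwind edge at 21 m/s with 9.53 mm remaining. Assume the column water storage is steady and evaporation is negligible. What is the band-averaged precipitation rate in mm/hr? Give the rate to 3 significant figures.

R ≈ 4.00 mm/hr

Column moisture flux per unit crosswind length is F = V × PW.
Inflow: F_in = 20.1 × 13.5 = 271.35 mm·m/s
Outflow: F_out = 21 × 9.53 = 200.13 mm·m/s
Steady-state rate R = (F_in − F_out)/L = (271.35 − 200.13) / 64100 m = 1.111e-03 mm/s.
R = 1.111e-03 × 3600 = 4.00 mm/hr.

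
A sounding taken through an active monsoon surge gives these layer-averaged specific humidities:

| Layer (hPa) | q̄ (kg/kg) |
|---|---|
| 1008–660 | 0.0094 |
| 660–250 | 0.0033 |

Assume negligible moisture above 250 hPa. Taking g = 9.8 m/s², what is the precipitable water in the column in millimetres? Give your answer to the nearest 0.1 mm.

Precipitable water is the column-integrated vapour mass per unit area: PW = (1/g) Σ q̄ Δp, with q in kg/kg and Δp in Pa (1 kg/m² of water = 1 mm).
Layer 1008–660 hPa: Δp = 348 hPa = 34800 Pa, q̄ = 0.0094 kg/kg → 0.0094 × 34800 / 9.8 = 33.38 mm
Layer 660–250 hPa: Δp = 410 hPa = 41000 Pa, q̄ = 0.0033 kg/kg → 0.0033 × 41000 / 9.8 = 13.81 mm
PW = 33.38 + 13.81 = 47.19 ≈ 47.2 mm.

PW ≈ 47.2 mm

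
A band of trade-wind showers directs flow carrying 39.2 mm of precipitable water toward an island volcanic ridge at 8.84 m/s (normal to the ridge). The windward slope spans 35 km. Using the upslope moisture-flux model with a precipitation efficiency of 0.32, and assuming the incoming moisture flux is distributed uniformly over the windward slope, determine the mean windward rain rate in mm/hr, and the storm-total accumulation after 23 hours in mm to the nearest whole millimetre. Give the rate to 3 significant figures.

Incoming column moisture flux per unit ridge length: F = V × PW = 8.84 × 39.2 = 346.528 mm·m/s.
Spread over the 35 km slope with efficiency ε = 0.32: R = ε·F/W = 0.32 × 346.528 / 35000 m = 3.168e-03 mm/s.
R = 3.168e-03 × 3600 = 11.4 mm/hr.
Over 23 h: total = 11.4 × 23 = 262.2 ≈ 262 mm.

R ≈ 11.4 mm/hr; total ≈ 262 mm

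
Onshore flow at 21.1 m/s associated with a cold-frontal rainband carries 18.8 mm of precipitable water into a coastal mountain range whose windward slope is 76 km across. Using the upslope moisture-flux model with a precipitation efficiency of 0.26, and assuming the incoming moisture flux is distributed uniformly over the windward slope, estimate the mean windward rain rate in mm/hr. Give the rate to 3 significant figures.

R ≈ 4.89 mm/hr

Incoming column moisture flux per unit ridge length: F = V × PW = 21.1 × 18.8 = 396.68 mm·m/s.
Spread over the 76 km slope with efficiency ε = 0.26: R = ε·F/W = 0.26 × 396.68 / 76000 m = 1.357e-03 mm/s.
R = 1.357e-03 × 3600 = 4.89 mm/hr.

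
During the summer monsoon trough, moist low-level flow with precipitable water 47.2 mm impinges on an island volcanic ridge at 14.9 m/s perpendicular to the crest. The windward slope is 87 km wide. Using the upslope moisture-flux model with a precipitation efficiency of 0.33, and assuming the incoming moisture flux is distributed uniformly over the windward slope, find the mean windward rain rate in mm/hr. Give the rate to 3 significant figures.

Incoming column moisture flux per unit ridge length: F = V × PW = 14.9 × 47.2 = 703.28 mm·m/s.
Spread over the 87 km slope with efficiency ε = 0.33: R = ε·F/W = 0.33 × 703.28 / 87000 m = 2.668e-03 mm/s.
R = 2.668e-03 × 3600 = 9.60 mm/hr.

R ≈ 9.60 mm/hr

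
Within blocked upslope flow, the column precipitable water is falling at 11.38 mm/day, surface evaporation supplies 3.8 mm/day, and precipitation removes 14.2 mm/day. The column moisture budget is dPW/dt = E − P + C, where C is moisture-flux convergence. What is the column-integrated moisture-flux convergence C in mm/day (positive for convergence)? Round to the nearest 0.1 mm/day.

dPW/dt = -11.38 mm/day.
C = dPW/dt − E + P = (-11.38) − 3.8 + 14.2 = -1.0 mm/day.

C ≈ -1.0 mm/day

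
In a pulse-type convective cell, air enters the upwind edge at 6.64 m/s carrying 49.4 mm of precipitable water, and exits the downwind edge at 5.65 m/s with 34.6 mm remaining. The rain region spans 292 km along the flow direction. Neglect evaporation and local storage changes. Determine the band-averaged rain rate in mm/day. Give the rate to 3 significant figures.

Column moisture flux per unit crosswind length is F = V × PW.
Inflow: F_in = 6.64 × 49.4 = 328.016 mm·m/s
Outflow: F_out = 5.65 × 34.6 = 195.49 mm·m/s
Steady-state rate R = (F_in − F_out)/L = (328.016 − 195.49) / 292000 m = 4.539e-04 mm/s.
R = 4.539e-04 × 3600 × 24 = 39.2 mm/day.

R ≈ 39.2 mm/day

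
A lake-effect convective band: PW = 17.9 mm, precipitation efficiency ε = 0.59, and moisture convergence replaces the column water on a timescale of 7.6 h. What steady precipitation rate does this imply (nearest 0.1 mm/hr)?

Each overturning extracts ε × PW = 0.59 × 17.9 = 10.561 mm.
Rate = ε·PW / τ = 10.561 / 7.6 h = 1.4 mm/hr.

R ≈ 1.4 mm/hr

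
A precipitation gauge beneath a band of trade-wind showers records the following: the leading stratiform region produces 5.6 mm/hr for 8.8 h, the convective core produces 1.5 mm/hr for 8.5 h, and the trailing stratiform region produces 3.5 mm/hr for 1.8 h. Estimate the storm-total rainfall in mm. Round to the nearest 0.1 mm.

Total = Σ Rᵢ Δtᵢ = 5.6 × 8.8 + 1.5 × 8.5 + 3.5 × 1.8
      = 49.28 + 12.75 + 6.3 = 68.3 mm.

total ≈ 68.3 mm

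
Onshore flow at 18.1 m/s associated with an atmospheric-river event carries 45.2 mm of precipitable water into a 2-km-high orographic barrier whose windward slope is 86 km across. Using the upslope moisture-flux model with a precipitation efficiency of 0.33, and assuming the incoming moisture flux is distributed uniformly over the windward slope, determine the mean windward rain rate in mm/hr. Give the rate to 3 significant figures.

Incoming column moisture flux per unit ridge length: F = V × PW = 18.1 × 45.2 = 818.12 mm·m/s.
Spread over the 86 km slope with efficiency ε = 0.33: R = ε·F/W = 0.33 × 818.12 / 86000 m = 3.139e-03 mm/s.
R = 3.139e-03 × 3600 = 11.3 mm/hr.

R ≈ 11.3 mm/hr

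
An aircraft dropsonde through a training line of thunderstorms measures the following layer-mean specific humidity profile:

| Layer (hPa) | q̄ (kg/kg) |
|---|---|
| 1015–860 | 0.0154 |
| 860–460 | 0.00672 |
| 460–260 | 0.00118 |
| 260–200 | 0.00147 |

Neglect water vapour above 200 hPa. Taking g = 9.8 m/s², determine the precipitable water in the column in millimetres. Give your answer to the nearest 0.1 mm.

PW ≈ 55.1 mm

Precipitable water is the column-integrated vapour mass per unit area: PW = (1/g) Σ q̄ Δp, with q in kg/kg and Δp in Pa (1 kg/m² of water = 1 mm).
Layer 1015–860 hPa: Δp = 155 hPa = 15500 Pa, q̄ = 0.0154 kg/kg → 0.0154 × 15500 / 9.8 = 24.36 mm
Layer 860–460 hPa: Δp = 400 hPa = 40000 Pa, q̄ = 0.00672 kg/kg → 0.00672 × 40000 / 9.8 = 27.43 mm
Layer 460–260 hPa: Δp = 200 hPa = 20000 Pa, q̄ = 0.00118 kg/kg → 0.00118 × 20000 / 9.8 = 2.41 mm
Layer 260–200 hPa: Δp = 60 hPa = 6000 Pa, q̄ = 0.00147 kg/kg → 0.00147 × 6000 / 9.8 = 0.90 mm
PW = 24.36 + 27.43 + 2.41 + 0.90 = 55.10 ≈ 55.1 mm.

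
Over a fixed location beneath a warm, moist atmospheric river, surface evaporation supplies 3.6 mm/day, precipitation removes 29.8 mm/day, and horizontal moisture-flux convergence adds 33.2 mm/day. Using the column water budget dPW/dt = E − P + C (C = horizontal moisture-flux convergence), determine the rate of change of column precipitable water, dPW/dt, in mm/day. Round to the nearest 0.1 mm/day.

dPW/dt ≈ 7.0 mm/day

dPW/dt = E − P + C = 3.6 − 29.8 + (33.2) = 7.0 mm/day.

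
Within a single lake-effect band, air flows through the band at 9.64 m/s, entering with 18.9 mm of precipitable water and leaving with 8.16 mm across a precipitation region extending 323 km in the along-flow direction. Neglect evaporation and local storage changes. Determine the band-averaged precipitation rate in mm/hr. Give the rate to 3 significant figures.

R ≈ 1.15 mm/hr

Column moisture flux per unit crosswind length is F = V × PW.
Inflow: F_in = 9.64 × 18.9 = 182.196 mm·m/s
Outflow: F_out = 9.64 × 8.16 = 78.6624 mm·m/s
Steady-state rate R = (F_in − F_out)/L = (182.196 − 78.6624) / 323000 m = 3.205e-04 mm/s.
R = 3.205e-04 × 3600 = 1.15 mm/hr.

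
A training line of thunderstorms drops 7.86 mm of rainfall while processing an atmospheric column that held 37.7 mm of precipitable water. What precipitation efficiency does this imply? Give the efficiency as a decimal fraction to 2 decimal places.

ε = rainfall / PW = 7.86 / 37.7 = 0.21.

ε ≈ 0.21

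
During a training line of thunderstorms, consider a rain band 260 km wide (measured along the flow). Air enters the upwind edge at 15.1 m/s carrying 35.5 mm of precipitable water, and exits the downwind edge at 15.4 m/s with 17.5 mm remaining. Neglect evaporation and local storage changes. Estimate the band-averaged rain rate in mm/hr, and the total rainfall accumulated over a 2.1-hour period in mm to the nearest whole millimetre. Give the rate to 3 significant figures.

R ≈ 3.69 mm/hr; total ≈ 8 mm

Column moisture flux per unit crosswind length is F = V × PW.
Inflow: F_in = 15.1 × 35.5 = 536.05 mm·m/s
Outflow: F_out = 15.4 × 17.5 = 269.5 mm·m/s
Steady-state rate R = (F_in − F_out)/L = (536.05 − 269.5) / 260000 m = 1.025e-03 mm/s.
R = 1.025e-03 × 3600 = 3.69 mm/hr.
Over 2.1 h: total = 3.69 × 2.1 = 7.749 ≈ 8 mm.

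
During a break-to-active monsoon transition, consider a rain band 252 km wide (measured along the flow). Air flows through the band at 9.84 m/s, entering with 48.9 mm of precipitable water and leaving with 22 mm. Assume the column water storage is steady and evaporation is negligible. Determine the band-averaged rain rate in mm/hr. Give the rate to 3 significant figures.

Column moisture flux per unit crosswind length is F = V × PW.
Inflow: F_in = 9.84 × 48.9 = 481.176 mm·m/s
Outflow: F_out = 9.84 × 22 = 216.48 mm·m/s
Steady-state rate R = (F_in − F_out)/L = (481.176 − 216.48) / 252000 m = 1.050e-03 mm/s.
R = 1.050e-03 × 3600 = 3.78 mm/hr.

R ≈ 3.78 mm/hr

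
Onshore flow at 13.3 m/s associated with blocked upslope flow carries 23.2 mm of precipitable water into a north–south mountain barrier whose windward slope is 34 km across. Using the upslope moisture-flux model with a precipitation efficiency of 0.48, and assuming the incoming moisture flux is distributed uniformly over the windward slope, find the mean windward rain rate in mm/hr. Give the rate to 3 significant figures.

Incoming column moisture flux per unit ridge length: F = V × PW = 13.3 × 23.2 = 308.56 mm·m/s.
Spread over the 34 km slope with efficiency ε = 0.48: R = ε·F/W = 0.48 × 308.56 / 34000 m = 4.356e-03 mm/s.
R = 4.356e-03 × 3600 = 15.7 mm/hr.

R ≈ 15.7 mm/hr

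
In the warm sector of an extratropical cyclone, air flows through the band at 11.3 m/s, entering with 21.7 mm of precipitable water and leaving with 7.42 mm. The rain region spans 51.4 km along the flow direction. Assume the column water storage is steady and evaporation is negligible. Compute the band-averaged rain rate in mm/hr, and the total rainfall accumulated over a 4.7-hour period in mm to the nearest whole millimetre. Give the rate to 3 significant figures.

Column moisture flux per unit crosswind length is F = V × PW.
Inflow: F_in = 11.3 × 21.7 = 245.21 mm·m/s
Outflow: F_out = 11.3 × 7.42 = 83.846 mm·m/s
Steady-state rate R = (F_in − F_out)/L = (245.21 − 83.846) / 51400 m = 3.139e-03 mm/s.
R = 3.139e-03 × 3600 = 11.3 mm/hr.
Over 4.7 h: total = 11.3 × 4.7 = 53.11 ≈ 53 mm.

R ≈ 11.3 mm/hr; total ≈ 53 mm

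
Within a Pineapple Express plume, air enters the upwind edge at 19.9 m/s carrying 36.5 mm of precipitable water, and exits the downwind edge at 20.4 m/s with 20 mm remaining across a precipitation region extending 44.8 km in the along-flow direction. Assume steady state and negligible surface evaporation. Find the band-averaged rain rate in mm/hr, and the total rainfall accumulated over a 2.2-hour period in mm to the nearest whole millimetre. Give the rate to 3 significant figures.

Column moisture flux per unit crosswind length is F = V × PW.
Inflow: F_in = 19.9 × 36.5 = 726.35 mm·m/s
Outflow: F_out = 20.4 × 20 = 408 mm·m/s
Steady-state rate R = (F_in − F_out)/L = (726.35 − 408) / 44800 m = 7.106e-03 mm/s.
R = 7.106e-03 × 3600 = 25.6 mm/hr.
Over 2.2 h: total = 25.6 × 2.2 = 56.32 ≈ 56 mm.

R ≈ 25.6 mm/hr; total ≈ 56 mm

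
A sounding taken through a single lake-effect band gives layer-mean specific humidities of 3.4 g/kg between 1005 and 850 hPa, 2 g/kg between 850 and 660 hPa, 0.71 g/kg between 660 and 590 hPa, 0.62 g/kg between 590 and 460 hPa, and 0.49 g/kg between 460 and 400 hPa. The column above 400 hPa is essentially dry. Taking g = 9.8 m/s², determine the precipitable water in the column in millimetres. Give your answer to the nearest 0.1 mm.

PW ≈ 10.9 mm

Precipitable water is the column-integrated vapour mass per unit area: PW = (1/g) Σ q̄ Δp, with q in kg/kg and Δp in Pa (1 kg/m² of water = 1 mm).
Layer 1005–850 hPa: Δp = 155 hPa = 15500 Pa, q̄ = 0.0034 kg/kg → 0.0034 × 15500 / 9.8 = 5.38 mm
Layer 850–660 hPa: Δp = 190 hPa = 19000 Pa, q̄ = 0.002 kg/kg → 0.002 × 19000 / 9.8 = 3.88 mm
Layer 660–590 hPa: Δp = 70 hPa = 7000 Pa, q̄ = 0.00071 kg/kg → 0.00071 × 7000 / 9.8 = 0.51 mm
Layer 590–460 hPa: Δp = 130 hPa = 13000 Pa, q̄ = 0.00062 kg/kg → 0.00062 × 13000 / 9.8 = 0.82 mm
Layer 460–400 hPa: Δp = 60 hPa = 6000 Pa, q̄ = 0.00049 kg/kg → 0.00049 × 6000 / 9.8 = 0.30 mm
PW = 5.38 + 3.88 + 0.51 + 0.82 + 0.30 = 10.89 ≈ 10.9 mm.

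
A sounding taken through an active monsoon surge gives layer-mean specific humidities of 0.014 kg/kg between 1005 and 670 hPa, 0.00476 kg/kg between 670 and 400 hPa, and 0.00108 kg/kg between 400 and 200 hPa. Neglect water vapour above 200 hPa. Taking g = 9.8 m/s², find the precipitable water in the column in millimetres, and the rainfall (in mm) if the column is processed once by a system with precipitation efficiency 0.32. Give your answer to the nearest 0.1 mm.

Precipitable water is the column-integrated vapour mass per unit area: PW = (1/g) Σ q̄ Δp, with q in kg/kg and Δp in Pa (1 kg/m² of water = 1 mm).
Layer 1005–670 hPa: Δp = 335 hPa = 33500 Pa, q̄ = 0.014 kg/kg → 0.014 × 33500 / 9.8 = 47.86 mm
Layer 670–400 hPa: Δp = 270 hPa = 27000 Pa, q̄ = 0.00476 kg/kg → 0.00476 × 27000 / 9.8 = 13.11 mm
Layer 400–200 hPa: Δp = 200 hPa = 20000 Pa, q̄ = 0.00108 kg/kg → 0.00108 × 20000 / 9.8 = 2.20 mm
PW = 47.86 + 13.11 + 2.20 = 63.17 ≈ 63.2 mm.
Rainfall = ε × PW = 0.32 × 63.2 = 20.2 mm.

PW ≈ 63.2 mm; rainfall ≈ 20.2 mm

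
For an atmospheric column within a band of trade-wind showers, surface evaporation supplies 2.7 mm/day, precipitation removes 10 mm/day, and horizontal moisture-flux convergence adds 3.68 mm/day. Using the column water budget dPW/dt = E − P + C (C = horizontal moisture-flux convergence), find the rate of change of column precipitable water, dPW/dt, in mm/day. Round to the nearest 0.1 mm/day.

dPW/dt ≈ -3.6 mm/day

dPW/dt = E − P + C = 2.7 − 10 + (3.68) = -3.6 mm/day.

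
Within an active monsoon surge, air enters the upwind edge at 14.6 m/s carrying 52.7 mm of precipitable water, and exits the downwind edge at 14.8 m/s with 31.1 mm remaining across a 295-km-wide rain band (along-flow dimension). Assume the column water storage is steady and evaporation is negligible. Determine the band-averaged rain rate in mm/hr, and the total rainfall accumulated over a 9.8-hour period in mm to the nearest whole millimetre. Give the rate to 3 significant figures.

R ≈ 3.77 mm/hr; total ≈ 37 mm

Column moisture flux per unit crosswind length is F = V × PW.
Inflow: F_in = 14.6 × 52.7 = 769.42 mm·m/s
Outflow: F_out = 14.8 × 31.1 = 460.28 mm·m/s
Steady-state rate R = (F_in − F_out)/L = (769.42 − 460.28) / 295000 m = 1.048e-03 mm/s.
R = 1.048e-03 × 3600 = 3.77 mm/hr.
Over 9.8 h: total = 3.77 × 9.8 = 36.946 ≈ 37 mm.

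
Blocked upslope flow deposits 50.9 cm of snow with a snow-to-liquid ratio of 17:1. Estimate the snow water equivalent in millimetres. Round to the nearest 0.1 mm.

SWE ≈ 29.9 mm

SWE = snow depth / ratio = 50.9 cm / 17 = 2.994 cm = 29.9 mm.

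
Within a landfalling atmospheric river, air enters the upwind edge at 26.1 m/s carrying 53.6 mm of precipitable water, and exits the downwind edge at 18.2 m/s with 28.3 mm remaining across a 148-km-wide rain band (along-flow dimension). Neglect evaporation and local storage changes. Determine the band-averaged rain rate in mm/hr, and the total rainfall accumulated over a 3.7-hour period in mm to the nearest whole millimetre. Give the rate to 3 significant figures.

Column moisture flux per unit crosswind length is F = V × PW.
Inflow: F_in = 26.1 × 53.6 = 1398.96 mm·m/s
Outflow: F_out = 18.2 × 28.3 = 515.06 mm·m/s
Steady-state rate R = (F_in − F_out)/L = (1398.96 − 515.06) / 148000 m = 5.972e-03 mm/s.
R = 5.972e-03 × 3600 = 21.5 mm/hr.
Over 3.7 h: total = 21.5 × 3.7 = 79.55 ≈ 80 mm.

R ≈ 21.5 mm/hr; total ≈ 80 mm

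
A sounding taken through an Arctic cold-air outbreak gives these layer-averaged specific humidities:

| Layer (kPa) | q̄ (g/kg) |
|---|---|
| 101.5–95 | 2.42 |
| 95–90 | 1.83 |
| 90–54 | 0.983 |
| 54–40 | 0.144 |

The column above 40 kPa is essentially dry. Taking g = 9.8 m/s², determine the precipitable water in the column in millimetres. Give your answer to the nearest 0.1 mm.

Precipitable water is the column-integrated vapour mass per unit area: PW = (1/g) Σ q̄ Δp, with q in kg/kg and Δp in Pa (1 kg/m² of water = 1 mm).
Layer 101.5–95 kPa: Δp = 65 hPa = 6500 Pa, q̄ = 0.00242 kg/kg → 0.00242 × 6500 / 9.8 = 1.61 mm
Layer 95–90 kPa: Δp = 50 hPa = 5000 Pa, q̄ = 0.00183 kg/kg → 0.00183 × 5000 / 9.8 = 0.93 mm
Layer 90–54 kPa: Δp = 360 hPa = 36000 Pa, q̄ = 0.000983 kg/kg → 0.000983 × 36000 / 9.8 = 3.61 mm
Layer 54–40 kPa: Δp = 140 hPa = 14000 Pa, q̄ = 0.000144 kg/kg → 0.000144 × 14000 / 9.8 = 0.21 mm
PW = 1.61 + 0.93 + 3.61 + 0.21 = 6.36 ≈ 6.4 mm.

PW ≈ 6.4 mm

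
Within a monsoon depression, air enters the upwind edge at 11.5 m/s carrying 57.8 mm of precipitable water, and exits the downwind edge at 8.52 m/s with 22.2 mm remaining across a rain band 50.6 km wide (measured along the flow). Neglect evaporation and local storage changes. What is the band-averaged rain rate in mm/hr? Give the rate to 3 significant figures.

R ≈ 33.8 mm/hr

Column moisture flux per unit crosswind length is F = V × PW.
Inflow: F_in = 11.5 × 57.8 = 664.7 mm·m/s
Outflow: F_out = 8.52 × 22.2 = 189.144 mm·m/s
Steady-state rate R = (F_in − F_out)/L = (664.7 − 189.144) / 50600 m = 9.398e-03 mm/s.
R = 9.398e-03 × 3600 = 33.8 mm/hr.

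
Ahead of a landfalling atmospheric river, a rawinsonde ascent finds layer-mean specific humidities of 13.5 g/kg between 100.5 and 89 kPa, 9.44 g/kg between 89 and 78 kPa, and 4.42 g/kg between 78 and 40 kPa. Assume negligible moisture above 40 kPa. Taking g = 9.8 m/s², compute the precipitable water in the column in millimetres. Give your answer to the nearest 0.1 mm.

PW ≈ 43.6 mm

Precipitable water is the column-integrated vapour mass per unit area: PW = (1/g) Σ q̄ Δp, with q in kg/kg and Δp in Pa (1 kg/m² of water = 1 mm).
Layer 100.5–89 kPa: Δp = 115 hPa = 11500 Pa, q̄ = 0.0135 kg/kg → 0.0135 × 11500 / 9.8 = 15.84 mm
Layer 89–78 kPa: Δp = 110 hPa = 11000 Pa, q̄ = 0.00944 kg/kg → 0.00944 × 11000 / 9.8 = 10.60 mm
Layer 78–40 kPa: Δp = 380 hPa = 38000 Pa, q̄ = 0.00442 kg/kg → 0.00442 × 38000 / 9.8 = 17.14 mm
PW = 15.84 + 10.60 + 17.14 = 43.58 ≈ 43.6 mm.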